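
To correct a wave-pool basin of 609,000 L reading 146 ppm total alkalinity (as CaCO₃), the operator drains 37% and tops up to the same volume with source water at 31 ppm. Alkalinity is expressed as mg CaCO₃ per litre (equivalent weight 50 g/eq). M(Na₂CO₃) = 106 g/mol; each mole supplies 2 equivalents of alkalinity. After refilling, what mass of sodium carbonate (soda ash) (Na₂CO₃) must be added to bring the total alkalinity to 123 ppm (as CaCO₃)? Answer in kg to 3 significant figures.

12.6 kg

After draining 37% and refilling: 146 × 0.63 + 31 × 0.37 = 103.45 ppm.
Deficit to target: 123 − 103.45 = 19.55 mg/L.
As CaCO₃: 19.55 mg/L × 609,000 L = 11,910 g; ÷ 50 g/eq ÷ 2 = 119.1 mol Na₂CO₃.
Mass: 119.1 × 106 = 12,620 g.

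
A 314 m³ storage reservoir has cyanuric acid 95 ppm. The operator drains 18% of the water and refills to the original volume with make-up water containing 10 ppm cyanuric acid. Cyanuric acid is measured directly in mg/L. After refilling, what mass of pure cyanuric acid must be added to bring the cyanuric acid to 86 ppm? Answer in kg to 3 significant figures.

1.98 kg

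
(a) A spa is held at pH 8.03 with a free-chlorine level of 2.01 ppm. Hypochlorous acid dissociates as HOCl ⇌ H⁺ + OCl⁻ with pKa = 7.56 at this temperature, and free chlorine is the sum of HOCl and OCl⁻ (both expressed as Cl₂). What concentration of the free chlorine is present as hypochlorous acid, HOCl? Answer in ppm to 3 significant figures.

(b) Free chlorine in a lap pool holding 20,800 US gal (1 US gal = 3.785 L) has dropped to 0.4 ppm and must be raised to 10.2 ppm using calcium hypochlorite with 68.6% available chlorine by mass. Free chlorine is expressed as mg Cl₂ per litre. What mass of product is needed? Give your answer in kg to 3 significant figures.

(a) 0.509 ppm; (b) 1.12 kg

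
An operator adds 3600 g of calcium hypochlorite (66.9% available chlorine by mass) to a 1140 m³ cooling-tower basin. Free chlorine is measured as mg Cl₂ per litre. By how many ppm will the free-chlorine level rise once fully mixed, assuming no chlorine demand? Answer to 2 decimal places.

2.11 ppm

Volume: 1140 m³ = 1,140,000 L.
Available chlorine delivered: 3600 g × 0.669 = 2408 g as Cl₂.
Concentration rise: 2408 g / 1,140,000 L = 2.113 mg/L = 2.11 ppm.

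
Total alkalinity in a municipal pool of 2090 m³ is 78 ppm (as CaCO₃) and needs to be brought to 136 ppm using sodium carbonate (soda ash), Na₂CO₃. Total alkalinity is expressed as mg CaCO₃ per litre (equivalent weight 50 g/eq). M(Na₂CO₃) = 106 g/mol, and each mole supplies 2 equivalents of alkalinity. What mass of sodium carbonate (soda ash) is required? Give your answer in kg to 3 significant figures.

128 kg

Volume: 2090 m³ = 2,090,000 L.
Alkalinity to add: (136 − 78) = 58 mg/L as CaCO₃ × 2,090,000 L = 121,200 g as CaCO₃.
Equivalents: 121,200 g ÷ 50 g/eq = 2424 eq.
Each mole of Na₂CO₃ supplies 2 eq, so 2424 / 2 = 1212 mol.
Mass: 1212 mol × 106 g/mol = 128,500 g.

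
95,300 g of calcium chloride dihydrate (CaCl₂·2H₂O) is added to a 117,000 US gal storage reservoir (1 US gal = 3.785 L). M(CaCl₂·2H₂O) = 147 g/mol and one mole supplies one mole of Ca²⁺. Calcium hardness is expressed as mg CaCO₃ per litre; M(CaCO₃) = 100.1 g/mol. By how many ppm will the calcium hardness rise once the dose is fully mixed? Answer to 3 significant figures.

Volume: 117,000 US gal × 3.785 L/gal = 442,845 L.
Moles of Ca²⁺: 95,300 g ÷ 147 g/mol = 648.3 mol.
As CaCO₃: 648.3 mol × 100.1 g/mol = 64,890 g.
Rise: 64,890 g / 442,845 L × 1000 = 146.5 mg/L.

147 ppm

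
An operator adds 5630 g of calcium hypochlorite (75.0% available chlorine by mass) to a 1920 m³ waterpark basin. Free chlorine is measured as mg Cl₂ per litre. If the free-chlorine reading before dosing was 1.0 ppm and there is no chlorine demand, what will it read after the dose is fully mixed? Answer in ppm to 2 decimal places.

3.20 ppm

Volume: 1920 m³ = 1,920,000 L.
Available chlorine delivered: 5630 g × 0.75 = 4222 g as Cl₂.
Concentration rise: 4222 g / 1,920,000 L = 2.199 mg/L = 2.20 ppm.
Final FC: 1.0 + 2.20 = 3.20 ppm.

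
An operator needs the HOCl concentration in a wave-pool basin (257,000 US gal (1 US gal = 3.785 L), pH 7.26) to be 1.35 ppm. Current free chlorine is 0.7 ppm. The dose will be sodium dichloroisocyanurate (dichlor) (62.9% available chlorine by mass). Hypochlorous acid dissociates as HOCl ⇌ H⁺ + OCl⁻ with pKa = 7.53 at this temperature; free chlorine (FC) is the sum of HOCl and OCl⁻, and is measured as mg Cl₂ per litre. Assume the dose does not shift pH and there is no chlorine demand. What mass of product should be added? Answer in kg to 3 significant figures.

Volume: 257,000 US gal × 3.785 L/gal = 972,745 L.
[OCl⁻]/[HOCl] = 10^(pH − pKa) = 10^(7.26 − 7.53) = 0.537; fraction as HOCl = 1/(1 + 0.537) = 0.6506.
Free chlorine required for 1.35 ppm HOCl: 1.35 / 0.6506 = 2.075 ppm.
FC to add: 2.075 − 0.7 = 1.375 mg/L as Cl₂.
Cl₂ equivalent: 1.375 mg/L × 972,745 L = 1338 g.
Product at 62.9% available Cl: 1338 / 0.629 = 2126 g.

2.13 kg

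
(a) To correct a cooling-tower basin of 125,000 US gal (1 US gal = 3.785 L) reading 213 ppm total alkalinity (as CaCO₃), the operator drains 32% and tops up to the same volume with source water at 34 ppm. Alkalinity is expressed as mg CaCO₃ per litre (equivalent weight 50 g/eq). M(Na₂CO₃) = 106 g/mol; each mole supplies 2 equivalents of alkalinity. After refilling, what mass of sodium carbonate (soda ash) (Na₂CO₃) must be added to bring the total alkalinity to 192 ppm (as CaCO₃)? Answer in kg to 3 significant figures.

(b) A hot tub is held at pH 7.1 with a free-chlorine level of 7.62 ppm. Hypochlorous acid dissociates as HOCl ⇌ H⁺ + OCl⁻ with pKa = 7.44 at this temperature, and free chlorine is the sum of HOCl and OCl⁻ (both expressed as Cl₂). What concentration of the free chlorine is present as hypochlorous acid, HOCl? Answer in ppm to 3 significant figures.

(a) Volume: 125,000 US gal × 3.785 L/gal = 473,125 L.
(a) After draining 32% and refilling: 213 × 0.68 + 34 × 0.32 = 155.72 ppm.
(a) Deficit to target: 192 − 155.72 = 36.28 mg/L.
(a) As CaCO₃: 36.28 mg/L × 473,125 L = 17,160 g; ÷ 50 g/eq ÷ 2 = 171.6 mol Na₂CO₃.
(a) Mass: 171.6 × 106 = 18,190 g.

(b) [OCl⁻]/[HOCl] = 10^(pH − pKa) = 10^(7.1 − 7.44) = 10^-0.34 = 0.4571.
(b) Fraction as HOCl = 1 / (1 + 0.4571) = 0.6863.
(b) HOCl = 0.6863 × 7.62 ppm = 5.23 ppm.

(a) 18.2 kg; (b) 5.23 ppm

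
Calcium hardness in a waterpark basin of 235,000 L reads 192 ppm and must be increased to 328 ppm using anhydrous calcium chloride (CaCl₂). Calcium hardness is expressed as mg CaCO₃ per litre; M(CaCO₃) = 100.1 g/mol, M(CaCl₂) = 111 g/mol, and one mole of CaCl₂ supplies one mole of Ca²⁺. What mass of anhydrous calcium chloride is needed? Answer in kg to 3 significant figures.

35.4 kg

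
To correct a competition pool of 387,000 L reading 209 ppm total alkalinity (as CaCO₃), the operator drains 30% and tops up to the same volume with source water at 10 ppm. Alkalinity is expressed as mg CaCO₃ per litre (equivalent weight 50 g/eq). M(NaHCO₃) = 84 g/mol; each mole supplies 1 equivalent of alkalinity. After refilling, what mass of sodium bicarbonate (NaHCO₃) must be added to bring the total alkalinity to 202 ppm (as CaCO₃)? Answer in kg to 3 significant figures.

After draining 30% and refilling: 209 × 0.70 + 10 × 0.30 = 149.3 ppm.
Deficit to target: 202 − 149.3 = 52.7 mg/L.
As CaCO₃: 52.7 mg/L × 387,000 L = 20,390 g; ÷ 50 g/eq ÷ 1 = 407.9 mol NaHCO₃.
Mass: 407.9 × 84 = 34,260 g.

34.3 kg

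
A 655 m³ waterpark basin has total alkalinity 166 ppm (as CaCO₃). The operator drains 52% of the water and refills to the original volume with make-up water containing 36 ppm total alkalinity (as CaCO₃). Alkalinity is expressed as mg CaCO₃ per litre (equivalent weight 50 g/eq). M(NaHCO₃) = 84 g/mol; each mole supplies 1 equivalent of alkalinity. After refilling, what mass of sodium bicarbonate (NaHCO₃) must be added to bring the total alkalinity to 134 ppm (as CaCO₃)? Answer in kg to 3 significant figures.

39.2 kg

Volume: 655 m³ = 655,000 L.
After draining 52% and refilling: 166 × 0.48 + 36 × 0.52 = 98.4 ppm.
Deficit to target: 134 − 98.4 = 35.6 mg/L.
As CaCO₃: 35.6 mg/L × 655,000 L = 23,320 g; ÷ 50 g/eq ÷ 1 = 466.4 mol NaHCO₃.
Mass: 466.4 × 84 = 39,170 g.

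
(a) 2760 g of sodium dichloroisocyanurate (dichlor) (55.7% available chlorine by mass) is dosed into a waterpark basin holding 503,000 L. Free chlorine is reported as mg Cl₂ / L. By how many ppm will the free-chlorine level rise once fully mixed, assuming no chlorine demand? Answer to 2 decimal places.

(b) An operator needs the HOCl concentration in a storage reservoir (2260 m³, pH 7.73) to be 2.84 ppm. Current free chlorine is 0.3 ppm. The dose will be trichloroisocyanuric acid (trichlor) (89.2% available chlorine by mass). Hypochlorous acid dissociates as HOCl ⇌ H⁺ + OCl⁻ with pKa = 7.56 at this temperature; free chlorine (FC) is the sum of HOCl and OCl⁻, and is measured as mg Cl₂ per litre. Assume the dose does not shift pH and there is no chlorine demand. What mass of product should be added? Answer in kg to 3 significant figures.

(a) Available chlorine delivered: 2760 g × 0.557 = 1537 g as Cl₂.
(a) Concentration rise: 1537 g / 503,000 L = 3.056 mg/L = 3.06 ppm.

(b) Volume: 2260 m³ = 2,260,000 L.
(b) [OCl⁻]/[HOCl] = 10^(pH − pKa) = 10^(7.73 − 7.56) = 1.479; fraction as HOCl = 1/(1 + 1.479) = 0.4034.
(b) Free chlorine required for 2.84 ppm HOCl: 2.84 / 0.4034 = 7.041 ppm.
(b) FC to add: 7.041 − 0.3 = 6.741 mg/L as Cl₂.
(b) Cl₂ equivalent: 6.741 mg/L × 2,260,000 L = 15,230 g.
(b) Product at 89.2% available Cl: 15,230 / 0.892 = 17,080 g.

(a) 3.06 ppm; (b) 17.1 kg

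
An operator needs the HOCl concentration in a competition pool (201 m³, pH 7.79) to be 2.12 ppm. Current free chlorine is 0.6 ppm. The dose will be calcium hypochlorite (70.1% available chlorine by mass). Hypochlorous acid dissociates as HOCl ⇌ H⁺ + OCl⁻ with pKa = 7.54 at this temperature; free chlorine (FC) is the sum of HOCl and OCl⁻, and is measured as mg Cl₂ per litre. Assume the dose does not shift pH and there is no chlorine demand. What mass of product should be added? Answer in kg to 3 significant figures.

Volume: 201 m³ = 201,000 L.
[OCl⁻]/[HOCl] = 10^(pH − pKa) = 10^(7.79 − 7.54) = 1.778; fraction as HOCl = 1/(1 + 1.778) = 0.3599.
Free chlorine required for 2.12 ppm HOCl: 2.12 / 0.3599 = 5.89 ppm.
FC to add: 5.89 − 0.6 = 5.29 mg/L as Cl₂.
Cl₂ equivalent: 5.29 mg/L × 201,000 L = 1063 g.
Product at 70.1% available Cl: 1063 / 0.701 = 1517 g.

1.52 kg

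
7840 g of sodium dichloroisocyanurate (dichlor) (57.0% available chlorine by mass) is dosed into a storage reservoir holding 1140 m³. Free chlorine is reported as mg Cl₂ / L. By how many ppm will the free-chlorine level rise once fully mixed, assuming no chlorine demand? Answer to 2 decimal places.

3.92 ppm

Volume: 1140 m³ = 1,140,000 L.
Available chlorine delivered: 7840 g × 0.57 = 4469 g as Cl₂.
Concentration rise: 4469 g / 1,140,000 L = 3.92 mg/L = 3.92 ppm.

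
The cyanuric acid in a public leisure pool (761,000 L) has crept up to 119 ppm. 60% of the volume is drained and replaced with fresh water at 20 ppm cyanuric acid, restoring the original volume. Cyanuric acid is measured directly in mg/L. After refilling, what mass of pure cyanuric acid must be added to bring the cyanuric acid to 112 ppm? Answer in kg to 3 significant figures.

39.9 kg

After draining 60% and refilling: 119 × 0.40 + 20 × 0.60 = 59.6 ppm.
Deficit to target: 112 − 59.6 = 52.4 mg/L.
Mass: 52.4 mg/L × 761,000 L = 39,880 g cyanuric acid.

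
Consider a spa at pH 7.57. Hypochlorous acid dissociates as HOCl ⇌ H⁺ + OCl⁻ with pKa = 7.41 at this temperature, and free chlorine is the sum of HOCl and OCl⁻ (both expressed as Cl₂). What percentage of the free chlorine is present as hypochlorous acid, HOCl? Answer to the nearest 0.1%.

40.9%

[OCl⁻]/[HOCl] = 10^(pH − pKa) = 10^(7.57 − 7.41) = 10^0.16 = 1.445.
Fraction as HOCl = 1 / (1 + 1.445) = 0.4089.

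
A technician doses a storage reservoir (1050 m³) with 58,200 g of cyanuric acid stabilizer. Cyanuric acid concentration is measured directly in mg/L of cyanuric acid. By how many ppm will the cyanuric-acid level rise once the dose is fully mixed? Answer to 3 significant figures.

55.4 ppm

Volume: 1050 m³ = 1,050,000 L.
Rise: 58,200 g / 1,050,000 L × 1000 = 55.43 mg/L.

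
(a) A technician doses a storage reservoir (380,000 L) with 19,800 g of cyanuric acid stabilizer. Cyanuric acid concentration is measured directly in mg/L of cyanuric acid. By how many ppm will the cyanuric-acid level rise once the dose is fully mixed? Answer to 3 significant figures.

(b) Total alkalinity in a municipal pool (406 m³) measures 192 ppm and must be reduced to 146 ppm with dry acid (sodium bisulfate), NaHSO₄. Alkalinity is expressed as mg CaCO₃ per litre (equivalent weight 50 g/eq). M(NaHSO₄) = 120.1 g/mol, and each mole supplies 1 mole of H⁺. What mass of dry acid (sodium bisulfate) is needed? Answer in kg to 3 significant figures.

(a) 52.1 ppm; (b) 44.9 kg

(a) Rise: 19,800 g / 380,000 L × 1000 = 52.11 mg/L.

(b) Volume: 406 m³ = 406,000 L.
(b) Alkalinity to neutralize: (192 − 146) = 46 mg/L as CaCO₃ × 406,000 L = 18,680 g as CaCO₃.
(b) Equivalents of H⁺ required: 18,680 ÷ 50 g/eq = 373.5 eq = 373.5 mol NaHSO₄.
(b) Mass of NaHSO₄: 373.5 × 120.1 = 44,860 g.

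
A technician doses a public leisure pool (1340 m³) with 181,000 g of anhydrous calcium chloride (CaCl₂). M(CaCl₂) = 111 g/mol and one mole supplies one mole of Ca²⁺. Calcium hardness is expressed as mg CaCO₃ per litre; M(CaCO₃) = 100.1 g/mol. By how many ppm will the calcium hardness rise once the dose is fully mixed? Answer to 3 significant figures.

122 ppm

Volume: 1340 m³ = 1,340,000 L.
Moles of Ca²⁺: 181,000 g ÷ 111 g/mol = 1631 mol.
As CaCO₃: 1631 mol × 100.1 g/mol = 163,200 g.
Rise: 163,200 g / 1,340,000 L × 1000 = 121.8 mg/L.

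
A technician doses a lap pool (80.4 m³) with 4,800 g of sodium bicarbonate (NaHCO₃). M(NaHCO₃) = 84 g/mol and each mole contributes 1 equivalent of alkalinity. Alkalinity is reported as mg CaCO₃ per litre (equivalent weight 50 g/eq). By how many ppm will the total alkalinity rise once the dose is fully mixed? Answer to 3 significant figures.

Volume: 80.4 m³ = 80,400 L.
Moles of NaHCO₃: 4,800 g ÷ 84 g/mol = 57.14 mol → 57.14 eq of alkalinity.
As CaCO₃: 57.14 eq × 50 g/eq = 2857 g.
Rise: 2857 g / 80,400 L × 1000 = 35.54 mg/L.

35.5 ppm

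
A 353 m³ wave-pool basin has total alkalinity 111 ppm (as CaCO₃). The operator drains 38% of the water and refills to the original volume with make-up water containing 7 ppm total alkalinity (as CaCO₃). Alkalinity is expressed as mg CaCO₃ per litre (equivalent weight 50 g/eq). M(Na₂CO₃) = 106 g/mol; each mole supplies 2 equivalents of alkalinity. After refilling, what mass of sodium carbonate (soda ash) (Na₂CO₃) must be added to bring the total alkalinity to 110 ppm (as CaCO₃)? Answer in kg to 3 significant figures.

14.4 kg

Volume: 353 m³ = 353,000 L.
After draining 38% and refilling: 111 × 0.62 + 7 × 0.38 = 71.48 ppm.
Deficit to target: 110 − 71.48 = 38.52 mg/L.
As CaCO₃: 38.52 mg/L × 353,000 L = 13,600 g; ÷ 50 g/eq ÷ 2 = 136 mol Na₂CO₃.
Mass: 136 × 106 = 14,410 g.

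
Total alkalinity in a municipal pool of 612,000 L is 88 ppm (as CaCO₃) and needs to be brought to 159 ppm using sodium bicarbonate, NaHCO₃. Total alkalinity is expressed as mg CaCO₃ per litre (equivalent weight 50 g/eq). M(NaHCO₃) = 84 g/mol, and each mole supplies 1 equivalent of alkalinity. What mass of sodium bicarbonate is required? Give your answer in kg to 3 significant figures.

73.0 kg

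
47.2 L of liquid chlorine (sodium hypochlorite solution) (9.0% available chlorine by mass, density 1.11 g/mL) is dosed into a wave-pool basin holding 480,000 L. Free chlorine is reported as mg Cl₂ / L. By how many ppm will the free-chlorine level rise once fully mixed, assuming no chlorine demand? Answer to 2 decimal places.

9.82 ppm

Mass of solution: 47.2 L × 1000 mL/L × 1.11 g/mL = 52,390 g.
Available chlorine delivered: 52,390 g × 0.09 = 4715 g as Cl₂.
Concentration rise: 4715 g / 480,000 L = 9.824 mg/L = 9.82 ppm.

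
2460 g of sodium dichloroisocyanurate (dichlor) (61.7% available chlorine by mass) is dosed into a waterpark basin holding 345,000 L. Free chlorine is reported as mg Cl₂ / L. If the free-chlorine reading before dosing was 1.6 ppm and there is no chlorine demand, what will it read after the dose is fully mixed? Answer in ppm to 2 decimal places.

6.00 ppm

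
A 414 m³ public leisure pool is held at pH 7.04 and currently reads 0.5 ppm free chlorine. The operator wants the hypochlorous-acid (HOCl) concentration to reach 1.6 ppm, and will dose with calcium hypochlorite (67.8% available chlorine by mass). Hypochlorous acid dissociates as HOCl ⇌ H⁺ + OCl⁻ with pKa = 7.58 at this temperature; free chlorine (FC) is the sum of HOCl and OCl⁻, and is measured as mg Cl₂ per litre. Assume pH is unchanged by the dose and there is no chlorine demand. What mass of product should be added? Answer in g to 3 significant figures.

953 g

Volume: 414 m³ = 414,000 L.
[OCl⁻]/[HOCl] = 10^(pH − pKa) = 10^(7.04 − 7.58) = 0.2884; fraction as HOCl = 1/(1 + 0.2884) = 0.7762.
Free chlorine required for 1.6 ppm HOCl: 1.6 / 0.7762 = 2.061 ppm.
FC to add: 2.061 − 0.5 = 1.561 mg/L as Cl₂.
Cl₂ equivalent: 1.561 mg/L × 414,000 L = 646.4 g.
Product at 67.8% available Cl: 646.4 / 0.678 = 953.4 g.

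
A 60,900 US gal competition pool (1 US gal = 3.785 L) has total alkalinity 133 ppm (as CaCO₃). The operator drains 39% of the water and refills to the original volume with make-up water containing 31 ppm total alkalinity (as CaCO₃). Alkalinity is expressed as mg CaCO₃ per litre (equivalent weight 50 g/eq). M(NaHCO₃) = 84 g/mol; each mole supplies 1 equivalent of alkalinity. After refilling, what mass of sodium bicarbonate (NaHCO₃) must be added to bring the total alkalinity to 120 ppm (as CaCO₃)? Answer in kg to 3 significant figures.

10.4 kg

Volume: 60,900 US gal × 3.785 L/gal = 230,506 L.
After draining 39% and refilling: 133 × 0.61 + 31 × 0.39 = 93.22 ppm.
Deficit to target: 120 − 93.22 = 26.78 mg/L.
As CaCO₃: 26.78 mg/L × 230,506 L = 6173 g; ÷ 50 g/eq ÷ 1 = 123.5 mol NaHCO₃.
Mass: 123.5 × 84 = 10,370 g.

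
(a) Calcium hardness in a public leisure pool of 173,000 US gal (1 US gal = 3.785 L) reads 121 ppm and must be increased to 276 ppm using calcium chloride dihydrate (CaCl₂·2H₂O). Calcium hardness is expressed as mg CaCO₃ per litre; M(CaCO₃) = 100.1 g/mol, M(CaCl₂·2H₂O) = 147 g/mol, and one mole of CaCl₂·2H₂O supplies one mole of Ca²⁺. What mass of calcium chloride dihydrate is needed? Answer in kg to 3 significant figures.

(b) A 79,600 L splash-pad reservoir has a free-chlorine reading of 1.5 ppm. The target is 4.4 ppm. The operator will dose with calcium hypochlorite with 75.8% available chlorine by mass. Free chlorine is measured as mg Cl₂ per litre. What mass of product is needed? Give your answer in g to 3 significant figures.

(a) 149 kg; (b) 305 g

(a) Volume: 173,000 US gal × 3.785 L/gal = 654,805 L.
(a) Hardness to add: (276 − 121) = 155 mg/L as CaCO₃ × 654,805 L = 101,500 g as CaCO₃.
(a) Moles of Ca²⁺ (1 mol Ca²⁺ ≡ 1 mol CaCO₃): 101,500 / 100.1 g/mol = 1014 mol.
(a) Mass of CaCl₂·2H₂O: 1014 × 147 = 149,000 g.

(b) Chlorine deficit: 4.4 − 1.5 = 2.9 ppm = 2.9 mg/L as Cl₂.
(b) Cl₂ equivalent needed: 2.9 mg/L × 79,600 L = 230,800 mg = 230.8 g.
(b) Product at 75.8% available chlorine: 230.8 / 0.758 = 304.5 g.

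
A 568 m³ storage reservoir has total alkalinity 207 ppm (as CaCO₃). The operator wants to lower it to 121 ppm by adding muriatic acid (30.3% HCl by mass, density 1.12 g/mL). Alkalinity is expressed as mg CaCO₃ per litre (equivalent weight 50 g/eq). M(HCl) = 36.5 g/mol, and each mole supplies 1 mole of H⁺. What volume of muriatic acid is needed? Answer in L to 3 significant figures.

105 L

Volume: 568 m³ = 568,000 L.
Alkalinity to neutralize: (207 − 121) = 86 mg/L as CaCO₃ × 568,000 L = 48,850 g as CaCO₃.
Equivalents of H⁺ required: 48,850 ÷ 50 g/eq = 977 eq = 977 mol HCl.
Mass of HCl: 977 × 36.5 = 35,660 g.
Mass of 30.3% solution: 35,660 / 0.303 = 117,700 g.
Volume: 117,700 g ÷ 1.12 g/mL = 105,100 mL.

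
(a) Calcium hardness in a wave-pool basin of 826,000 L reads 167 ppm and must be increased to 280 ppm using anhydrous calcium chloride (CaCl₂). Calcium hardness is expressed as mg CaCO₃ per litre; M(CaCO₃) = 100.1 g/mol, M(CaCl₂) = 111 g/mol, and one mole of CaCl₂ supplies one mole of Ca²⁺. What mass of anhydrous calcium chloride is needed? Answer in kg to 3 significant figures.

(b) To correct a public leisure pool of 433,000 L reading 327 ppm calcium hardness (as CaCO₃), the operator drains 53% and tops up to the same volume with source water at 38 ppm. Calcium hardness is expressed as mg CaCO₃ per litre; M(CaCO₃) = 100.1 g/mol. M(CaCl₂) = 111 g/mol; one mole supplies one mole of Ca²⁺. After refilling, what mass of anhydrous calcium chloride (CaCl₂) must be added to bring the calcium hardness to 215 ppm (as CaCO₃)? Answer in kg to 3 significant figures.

(a) Hardness to add: (280 − 167) = 113 mg/L as CaCO₃ × 826,000 L = 93,340 g as CaCO₃.
(a) Moles of Ca²⁺ (1 mol Ca²⁺ ≡ 1 mol CaCO₃): 93,340 / 100.1 g/mol = 932.4 mol.
(a) Mass of CaCl₂: 932.4 × 111 = 103,500 g.

(b) After draining 53% and refilling: 327 × 0.47 + 38 × 0.53 = 173.83 ppm.
(b) Deficit to target: 215 − 173.83 = 41.17 mg/L.
(b) As CaCO₃: 41.17 mg/L × 433,000 L = 17,830 g; ÷ 100.1 = 178.1 mol Ca²⁺.
(b) Mass: 178.1 × 111 = 19,770 g.

(a) 104 kg; (b) 19.8 kg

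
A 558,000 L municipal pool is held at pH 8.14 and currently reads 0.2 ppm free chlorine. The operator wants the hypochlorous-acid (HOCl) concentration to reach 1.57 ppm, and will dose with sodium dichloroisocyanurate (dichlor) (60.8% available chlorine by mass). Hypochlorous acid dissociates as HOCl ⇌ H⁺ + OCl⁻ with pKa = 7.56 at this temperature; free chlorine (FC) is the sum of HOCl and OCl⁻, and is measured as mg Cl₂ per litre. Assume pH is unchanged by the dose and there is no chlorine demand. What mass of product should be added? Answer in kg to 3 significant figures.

[OCl⁻]/[HOCl] = 10^(pH − pKa) = 10^(8.14 − 7.56) = 3.802; fraction as HOCl = 1/(1 + 3.802) = 0.2083.
Free chlorine required for 1.57 ppm HOCl: 1.57 / 0.2083 = 7.539 ppm.
FC to add: 7.539 − 0.2 = 7.339 mg/L as Cl₂.
Cl₂ equivalent: 7.339 mg/L × 558,000 L = 4095 g.
Product at 60.8% available Cl: 4095 / 0.608 = 6735 g.

6.74 kg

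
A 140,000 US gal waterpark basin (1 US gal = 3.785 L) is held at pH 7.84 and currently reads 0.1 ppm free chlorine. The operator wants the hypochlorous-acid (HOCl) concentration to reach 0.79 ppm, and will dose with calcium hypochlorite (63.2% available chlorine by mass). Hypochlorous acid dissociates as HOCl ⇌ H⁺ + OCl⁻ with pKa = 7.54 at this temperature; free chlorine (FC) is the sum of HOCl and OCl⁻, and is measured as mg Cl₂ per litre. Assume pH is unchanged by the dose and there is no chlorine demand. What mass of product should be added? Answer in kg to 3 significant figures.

1.90 kg

Volume: 140,000 US gal × 3.785 L/gal = 529,900 L.
[OCl⁻]/[HOCl] = 10^(pH − pKa) = 10^(7.84 − 7.54) = 1.995; fraction as HOCl = 1/(1 + 1.995) = 0.3339.
Free chlorine required for 0.79 ppm HOCl: 0.79 / 0.3339 = 2.366 ppm.
FC to add: 2.366 − 0.1 = 2.266 mg/L as Cl₂.
Cl₂ equivalent: 2.266 mg/L × 529,900 L = 1201 g.
Product at 63.2% available Cl: 1201 / 0.632 = 1900 g.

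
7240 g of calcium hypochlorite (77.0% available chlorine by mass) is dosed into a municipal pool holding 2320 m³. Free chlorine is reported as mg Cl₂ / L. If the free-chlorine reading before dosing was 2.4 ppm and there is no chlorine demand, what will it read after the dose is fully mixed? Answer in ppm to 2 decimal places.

Volume: 2320 m³ = 2,320,000 L.
Available chlorine delivered: 7240 g × 0.77 = 5575 g as Cl₂.
Concentration rise: 5575 g / 2,320,000 L = 2.403 mg/L = 2.40 ppm.
Final FC: 2.4 + 2.40 = 4.80 ppm.

4.80 ppm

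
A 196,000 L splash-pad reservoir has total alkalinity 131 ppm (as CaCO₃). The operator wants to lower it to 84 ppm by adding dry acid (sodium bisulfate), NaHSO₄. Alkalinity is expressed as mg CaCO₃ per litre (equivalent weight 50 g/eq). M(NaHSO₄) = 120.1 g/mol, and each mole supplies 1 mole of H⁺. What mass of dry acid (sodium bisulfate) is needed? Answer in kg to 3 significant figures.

Alkalinity to neutralize: (131 − 84) = 47 mg/L as CaCO₃ × 196,000 L = 9212 g as CaCO₃.
Equivalents of H⁺ required: 9212 ÷ 50 g/eq = 184.2 eq = 184.2 mol NaHSO₄.
Mass of NaHSO₄: 184.2 × 120.1 = 22,130 g.

22.1 kg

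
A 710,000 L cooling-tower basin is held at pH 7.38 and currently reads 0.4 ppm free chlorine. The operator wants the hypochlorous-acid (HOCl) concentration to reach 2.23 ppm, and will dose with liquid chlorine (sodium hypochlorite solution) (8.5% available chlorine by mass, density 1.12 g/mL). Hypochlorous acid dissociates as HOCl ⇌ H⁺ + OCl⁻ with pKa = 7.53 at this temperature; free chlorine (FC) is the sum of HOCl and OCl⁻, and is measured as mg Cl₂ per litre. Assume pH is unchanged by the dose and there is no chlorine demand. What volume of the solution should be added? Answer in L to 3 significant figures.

[OCl⁻]/[HOCl] = 10^(pH − pKa) = 10^(7.38 − 7.53) = 0.7079; fraction as HOCl = 1/(1 + 0.7079) = 0.5855.
Free chlorine required for 2.23 ppm HOCl: 2.23 / 0.5855 = 3.809 ppm.
FC to add: 3.809 − 0.4 = 3.409 mg/L as Cl₂.
Cl₂ equivalent: 3.409 mg/L × 710,000 L = 2420 g.
Product at 8.5% available Cl: 2420 / 0.085 = 28,470 g.
Volume: 28,470 g ÷ 1.12 g/mL = 25,420 mL.

25.4 L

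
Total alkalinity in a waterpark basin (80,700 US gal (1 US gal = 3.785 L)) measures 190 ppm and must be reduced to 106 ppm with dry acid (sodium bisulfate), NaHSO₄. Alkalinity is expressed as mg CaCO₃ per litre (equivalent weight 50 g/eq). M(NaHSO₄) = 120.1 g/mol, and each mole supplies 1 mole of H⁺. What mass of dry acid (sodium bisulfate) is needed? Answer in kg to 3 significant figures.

61.6 kg

Volume: 80,700 US gal × 3.785 L/gal = 305,450 L.
Alkalinity to neutralize: (190 − 106) = 84 mg/L as CaCO₃ × 305,450 L = 25,660 g as CaCO₃.
Equivalents of H⁺ required: 25,660 ÷ 50 g/eq = 513.2 eq = 513.2 mol NaHSO₄.
Mass of NaHSO₄: 513.2 × 120.1 = 61,630 g.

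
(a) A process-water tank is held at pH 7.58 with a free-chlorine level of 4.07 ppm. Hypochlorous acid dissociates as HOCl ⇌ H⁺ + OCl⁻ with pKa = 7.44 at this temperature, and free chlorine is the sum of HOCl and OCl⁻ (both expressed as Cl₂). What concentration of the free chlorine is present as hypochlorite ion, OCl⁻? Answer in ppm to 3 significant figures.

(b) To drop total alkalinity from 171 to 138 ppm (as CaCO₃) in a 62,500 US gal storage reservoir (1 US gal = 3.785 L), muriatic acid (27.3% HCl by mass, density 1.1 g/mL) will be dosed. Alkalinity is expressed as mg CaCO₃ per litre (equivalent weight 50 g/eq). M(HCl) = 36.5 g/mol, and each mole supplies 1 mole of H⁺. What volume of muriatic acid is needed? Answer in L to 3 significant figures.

(a) 2.36 ppm; (b) 19.0 L

(a) [OCl⁻]/[HOCl] = 10^(pH − pKa) = 10^(7.58 − 7.44) = 10^0.14 = 1.38.
(a) Fraction as HOCl = 1 / (1 + 1.38) = 0.4201.
(a) OCl⁻ = (1 − 0.4201) × 4.07 ppm = 2.36 ppm.

(b) Volume: 62,500 US gal × 3.785 L/gal = 236,562 L.
(b) Alkalinity to neutralize: (171 − 138) = 33 mg/L as CaCO₃ × 236,562 L = 7807 g as CaCO₃.
(b) Equivalents of H⁺ required: 7807 ÷ 50 g/eq = 156.1 eq = 156.1 mol HCl.
(b) Mass of HCl: 156.1 × 36.5 = 5699 g.
(b) Mass of 27.3% solution: 5699 / 0.273 = 20,870 g.
(b) Volume: 20,870 g ÷ 1.1 g/mL = 18,980 mL.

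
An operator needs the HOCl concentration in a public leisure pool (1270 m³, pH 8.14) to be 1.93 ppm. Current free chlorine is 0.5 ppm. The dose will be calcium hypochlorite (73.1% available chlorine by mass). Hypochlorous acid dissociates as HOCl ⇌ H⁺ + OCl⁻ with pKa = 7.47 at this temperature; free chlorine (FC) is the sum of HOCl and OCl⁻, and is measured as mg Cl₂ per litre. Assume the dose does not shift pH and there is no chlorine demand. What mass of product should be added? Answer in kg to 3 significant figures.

18.2 kg

Volume: 1270 m³ = 1,270,000 L.
[OCl⁻]/[HOCl] = 10^(pH − pKa) = 10^(8.14 − 7.47) = 4.677; fraction as HOCl = 1/(1 + 4.677) = 0.1761.
Free chlorine required for 1.93 ppm HOCl: 1.93 / 0.1761 = 10.96 ppm.
FC to add: 10.96 − 0.5 = 10.46 mg/L as Cl₂.
Cl₂ equivalent: 10.46 mg/L × 1,270,000 L = 13,280 g.
Product at 73.1% available Cl: 13,280 / 0.731 = 18,170 g.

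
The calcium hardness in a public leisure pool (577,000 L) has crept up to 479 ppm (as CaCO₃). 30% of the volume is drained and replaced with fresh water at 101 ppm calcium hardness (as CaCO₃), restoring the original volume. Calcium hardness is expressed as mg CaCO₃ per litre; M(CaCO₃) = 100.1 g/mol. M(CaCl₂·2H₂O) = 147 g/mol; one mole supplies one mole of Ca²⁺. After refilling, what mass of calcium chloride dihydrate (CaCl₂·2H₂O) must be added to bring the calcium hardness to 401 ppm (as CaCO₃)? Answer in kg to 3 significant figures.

30.0 kg

After draining 30% and refilling: 479 × 0.70 + 101 × 0.30 = 365.6 ppm.
Deficit to target: 401 − 365.6 = 35.4 mg/L.
As CaCO₃: 35.4 mg/L × 577,000 L = 20,430 g; ÷ 100.1 = 204.1 mol Ca²⁺.
Mass: 204.1 × 147 = 30,000 g.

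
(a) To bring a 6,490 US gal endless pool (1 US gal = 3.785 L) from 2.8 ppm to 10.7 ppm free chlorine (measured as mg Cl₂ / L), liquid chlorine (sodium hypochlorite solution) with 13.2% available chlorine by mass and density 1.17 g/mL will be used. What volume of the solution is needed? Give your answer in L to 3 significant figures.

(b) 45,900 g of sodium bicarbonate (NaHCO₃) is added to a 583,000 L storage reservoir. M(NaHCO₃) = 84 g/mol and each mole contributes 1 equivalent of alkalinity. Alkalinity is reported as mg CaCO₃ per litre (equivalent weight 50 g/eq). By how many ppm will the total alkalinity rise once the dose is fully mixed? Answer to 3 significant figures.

(a) Volume: 6,490 US gal × 3.785 L/gal = 24,565 L.
(a) Chlorine deficit: 10.7 − 2.8 = 7.9 ppm = 7.9 mg/L as Cl₂.
(a) Cl₂ equivalent needed: 7.9 mg/L × 24,565 L = 194,100 mg = 194.1 g.
(a) Product at 13.2% available chlorine: 194.1 / 0.132 = 1470 g.
(a) Volume at density 1.17 g/mL: 1470 g ÷ 1.17 g/mL = 1257 mL.

(b) Moles of NaHCO₃: 45,900 g ÷ 84 g/mol = 546.4 mol → 546.4 eq of alkalinity.
(b) As CaCO₃: 546.4 eq × 50 g/eq = 27,320 g.
(b) Rise: 27,320 g / 583,000 L × 1000 = 46.86 mg/L.

(a) 1.26 L; (b) 46.9 ppm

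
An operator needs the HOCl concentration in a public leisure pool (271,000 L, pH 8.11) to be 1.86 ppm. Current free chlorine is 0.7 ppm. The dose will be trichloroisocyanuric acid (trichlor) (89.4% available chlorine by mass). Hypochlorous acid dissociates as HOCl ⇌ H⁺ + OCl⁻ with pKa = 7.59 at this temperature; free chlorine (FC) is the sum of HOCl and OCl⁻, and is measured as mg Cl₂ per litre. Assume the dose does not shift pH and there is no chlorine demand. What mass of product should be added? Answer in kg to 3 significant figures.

[OCl⁻]/[HOCl] = 10^(pH − pKa) = 10^(8.11 − 7.59) = 3.311; fraction as HOCl = 1/(1 + 3.311) = 0.2319.
Free chlorine required for 1.86 ppm HOCl: 1.86 / 0.2319 = 8.019 ppm.
FC to add: 8.019 − 0.7 = 7.319 mg/L as Cl₂.
Cl₂ equivalent: 7.319 mg/L × 271,000 L = 1983 g.
Product at 89.4% available Cl: 1983 / 0.894 = 2219 g.

2.22 kg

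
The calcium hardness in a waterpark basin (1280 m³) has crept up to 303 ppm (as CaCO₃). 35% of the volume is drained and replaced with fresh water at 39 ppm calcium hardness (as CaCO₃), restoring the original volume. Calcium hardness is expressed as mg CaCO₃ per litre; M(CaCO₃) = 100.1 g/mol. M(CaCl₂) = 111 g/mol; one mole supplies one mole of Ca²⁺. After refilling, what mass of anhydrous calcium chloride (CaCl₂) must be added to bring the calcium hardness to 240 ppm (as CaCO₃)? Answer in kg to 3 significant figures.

41.7 kg

Volume: 1280 m³ = 1,280,000 L.
After draining 35% and refilling: 303 × 0.65 + 39 × 0.35 = 210.6 ppm.
Deficit to target: 240 − 210.6 = 29.4 mg/L.
As CaCO₃: 29.4 mg/L × 1,280,000 L = 37,630 g; ÷ 100.1 = 375.9 mol Ca²⁺.
Mass: 375.9 × 111 = 41,730 g.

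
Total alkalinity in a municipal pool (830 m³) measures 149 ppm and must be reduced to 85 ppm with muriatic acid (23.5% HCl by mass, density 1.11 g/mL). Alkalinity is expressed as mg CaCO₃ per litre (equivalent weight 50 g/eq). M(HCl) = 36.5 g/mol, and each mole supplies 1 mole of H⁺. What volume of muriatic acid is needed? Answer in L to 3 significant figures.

149 L

Volume: 830 m³ = 830,000 L.
Alkalinity to neutralize: (149 − 85) = 64 mg/L as CaCO₃ × 830,000 L = 53,120 g as CaCO₃.
Equivalents of H⁺ required: 53,120 ÷ 50 g/eq = 1062 eq = 1062 mol HCl.
Mass of HCl: 1062 × 36.5 = 38,780 g.
Mass of 23.5% solution: 38,780 / 0.235 = 165,000 g.
Volume: 165,000 g ÷ 1.11 g/mL = 148,700 mL.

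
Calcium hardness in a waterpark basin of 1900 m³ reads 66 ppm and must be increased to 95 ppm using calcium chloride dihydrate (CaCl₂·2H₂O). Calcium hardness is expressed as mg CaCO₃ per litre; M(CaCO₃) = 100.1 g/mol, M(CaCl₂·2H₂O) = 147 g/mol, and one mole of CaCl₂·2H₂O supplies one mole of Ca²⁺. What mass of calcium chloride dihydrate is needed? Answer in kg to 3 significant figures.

80.9 kg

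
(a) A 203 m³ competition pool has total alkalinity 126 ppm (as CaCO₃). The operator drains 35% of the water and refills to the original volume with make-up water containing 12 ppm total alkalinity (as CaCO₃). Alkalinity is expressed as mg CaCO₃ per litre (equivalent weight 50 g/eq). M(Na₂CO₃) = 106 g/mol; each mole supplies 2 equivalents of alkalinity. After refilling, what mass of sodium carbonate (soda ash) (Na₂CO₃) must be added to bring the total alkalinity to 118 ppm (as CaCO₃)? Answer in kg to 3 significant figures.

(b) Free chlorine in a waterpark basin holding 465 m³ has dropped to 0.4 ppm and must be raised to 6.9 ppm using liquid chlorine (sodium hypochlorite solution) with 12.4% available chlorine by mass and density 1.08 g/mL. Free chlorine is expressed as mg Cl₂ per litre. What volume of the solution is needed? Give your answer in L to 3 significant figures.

(a) Volume: 203 m³ = 203,000 L.
(a) After draining 35% and refilling: 126 × 0.65 + 12 × 0.35 = 86.1 ppm.
(a) Deficit to target: 118 − 86.1 = 31.9 mg/L.
(a) As CaCO₃: 31.9 mg/L × 203,000 L = 6476 g; ÷ 50 g/eq ÷ 2 = 64.76 mol Na₂CO₃.
(a) Mass: 64.76 × 106 = 6864 g.

(b) Volume: 465 m³ = 465,000 L.
(b) Chlorine deficit: 6.9 − 0.4 = 6.5 ppm = 6.5 mg/L as Cl₂.
(b) Cl₂ equivalent needed: 6.5 mg/L × 465,000 L = 3,022,000 mg = 3022 g.
(b) Product at 12.4% available chlorine: 3022 / 0.124 = 24,380 g.
(b) Volume at density 1.08 g/mL: 24,380 g ÷ 1.08 g/mL = 22,570 mL.

(a) 6.86 kg; (b) 22.6 L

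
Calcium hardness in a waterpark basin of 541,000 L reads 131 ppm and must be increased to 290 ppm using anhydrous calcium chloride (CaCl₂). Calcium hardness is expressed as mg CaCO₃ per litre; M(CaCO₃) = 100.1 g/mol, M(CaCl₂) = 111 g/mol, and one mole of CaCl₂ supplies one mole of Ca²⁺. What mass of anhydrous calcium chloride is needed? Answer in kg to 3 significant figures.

95.4 kg

Hardness to add: (290 − 131) = 159 mg/L as CaCO₃ × 541,000 L = 86,020 g as CaCO₃.
Moles of Ca²⁺ (1 mol Ca²⁺ ≡ 1 mol CaCO₃): 86,020 / 100.1 g/mol = 859.3 mol.
Mass of CaCl₂: 859.3 × 111 = 95,390 g.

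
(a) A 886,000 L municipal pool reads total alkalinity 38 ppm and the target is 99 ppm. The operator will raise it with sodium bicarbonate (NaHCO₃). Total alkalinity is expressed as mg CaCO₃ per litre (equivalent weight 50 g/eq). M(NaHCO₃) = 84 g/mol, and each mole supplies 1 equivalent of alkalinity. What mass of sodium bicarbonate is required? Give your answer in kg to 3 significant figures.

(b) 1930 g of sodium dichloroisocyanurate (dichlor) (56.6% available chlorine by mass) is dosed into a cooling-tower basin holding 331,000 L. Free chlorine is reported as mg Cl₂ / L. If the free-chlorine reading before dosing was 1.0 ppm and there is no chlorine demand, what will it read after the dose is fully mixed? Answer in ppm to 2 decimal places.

(a) 90.8 kg; (b) 4.30 ppm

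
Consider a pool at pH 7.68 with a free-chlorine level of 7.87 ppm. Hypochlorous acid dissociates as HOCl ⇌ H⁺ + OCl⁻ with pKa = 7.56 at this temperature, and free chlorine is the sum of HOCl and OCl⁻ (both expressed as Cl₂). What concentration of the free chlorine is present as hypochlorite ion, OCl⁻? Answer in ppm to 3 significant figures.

[OCl⁻]/[HOCl] = 10^(pH − pKa) = 10^(7.68 − 7.56) = 10^0.12 = 1.318.
Fraction as HOCl = 1 / (1 + 1.318) = 0.4314.
OCl⁻ = (1 − 0.4314) × 7.87 ppm = 4.475 ppm.

4.48 ppm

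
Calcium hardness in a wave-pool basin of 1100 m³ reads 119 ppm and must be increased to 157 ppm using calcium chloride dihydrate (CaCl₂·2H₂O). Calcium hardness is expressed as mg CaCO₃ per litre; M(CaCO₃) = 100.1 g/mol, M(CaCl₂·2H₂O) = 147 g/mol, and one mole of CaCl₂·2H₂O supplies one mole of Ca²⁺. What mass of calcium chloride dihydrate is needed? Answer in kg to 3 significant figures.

Volume: 1100 m³ = 1,100,000 L.
Hardness to add: (157 − 119) = 38 mg/L as CaCO₃ × 1,100,000 L = 41,800 g as CaCO₃.
Moles of Ca²⁺ (1 mol Ca²⁺ ≡ 1 mol CaCO₃): 41,800 / 100.1 g/mol = 417.6 mol.
Mass of CaCl₂·2H₂O: 417.6 × 147 = 61,380 g.

61.4 kg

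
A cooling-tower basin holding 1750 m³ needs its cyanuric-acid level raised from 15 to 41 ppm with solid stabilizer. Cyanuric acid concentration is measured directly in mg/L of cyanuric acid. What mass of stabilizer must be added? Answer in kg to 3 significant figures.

Volume: 1750 m³ = 1,750,000 L.
CYA to add: (41 − 15) = 26 mg/L × 1,750,000 L = 45,500 g cyanuric acid.

45.5 kg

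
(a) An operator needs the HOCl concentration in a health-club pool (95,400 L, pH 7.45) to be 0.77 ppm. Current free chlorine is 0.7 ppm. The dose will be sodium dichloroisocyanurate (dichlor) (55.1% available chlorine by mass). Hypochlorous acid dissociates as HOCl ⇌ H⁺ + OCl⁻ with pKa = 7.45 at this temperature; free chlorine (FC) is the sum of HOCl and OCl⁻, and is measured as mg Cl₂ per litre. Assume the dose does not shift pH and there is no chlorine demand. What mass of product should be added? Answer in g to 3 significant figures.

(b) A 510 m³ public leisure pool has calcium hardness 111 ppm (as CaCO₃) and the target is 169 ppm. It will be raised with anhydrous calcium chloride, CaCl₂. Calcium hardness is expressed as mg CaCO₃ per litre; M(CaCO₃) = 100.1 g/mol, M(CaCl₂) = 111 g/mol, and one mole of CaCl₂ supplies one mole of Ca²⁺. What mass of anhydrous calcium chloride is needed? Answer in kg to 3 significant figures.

(a) 145 g; (b) 32.8 kg

(a) [OCl⁻]/[HOCl] = 10^(pH − pKa) = 10^(7.45 − 7.45) = 1; fraction as HOCl = 1/(1 + 1) = 0.5.
(a) Free chlorine required for 0.77 ppm HOCl: 0.77 / 0.5 = 1.54 ppm.
(a) FC to add: 1.54 − 0.7 = 0.84 mg/L as Cl₂.
(a) Cl₂ equivalent: 0.84 mg/L × 95,400 L = 80.14 g.
(a) Product at 55.1% available Cl: 80.14 / 0.551 = 145.4 g.

(b) Volume: 510 m³ = 510,000 L.
(b) Hardness to add: (169 − 111) = 58 mg/L as CaCO₃ × 510,000 L = 29,580 g as CaCO₃.
(b) Moles of Ca²⁺ (1 mol Ca²⁺ ≡ 1 mol CaCO₃): 29,580 / 100.1 g/mol = 295.5 mol.
(b) Mass of CaCl₂: 295.5 × 111 = 32,800 g.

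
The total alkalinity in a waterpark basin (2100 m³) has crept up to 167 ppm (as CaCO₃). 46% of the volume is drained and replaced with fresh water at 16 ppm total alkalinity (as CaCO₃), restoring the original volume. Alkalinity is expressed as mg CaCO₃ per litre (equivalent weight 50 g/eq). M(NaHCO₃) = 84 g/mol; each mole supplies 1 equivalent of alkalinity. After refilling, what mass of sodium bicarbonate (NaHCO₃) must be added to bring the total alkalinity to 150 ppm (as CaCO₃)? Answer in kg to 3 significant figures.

Volume: 2100 m³ = 2,100,000 L.
After draining 46% and refilling: 167 × 0.54 + 16 × 0.46 = 97.54 ppm.
Deficit to target: 150 − 97.54 = 52.46 mg/L.
As CaCO₃: 52.46 mg/L × 2,100,000 L = 110,200 g; ÷ 50 g/eq ÷ 1 = 2203 mol NaHCO₃.
Mass: 2203 × 84 = 185,100 g.

185 kg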